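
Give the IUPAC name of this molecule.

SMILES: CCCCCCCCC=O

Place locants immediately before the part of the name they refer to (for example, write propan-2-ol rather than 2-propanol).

Counting along the main chain through the –CHO group gives 9 carbons: the parent is nonane.
An aldehyde (terminal –CHO) is the principal characteristic group, giving the suffix -al.
Number the chain so that the aldehyde carbon is C-1 by definition.
Putting it together: nonanal.

nonanal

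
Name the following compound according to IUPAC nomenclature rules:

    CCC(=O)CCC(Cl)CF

Counting along the main chain through the carbonyl gives 7 carbons: the parent is heptane.
The principal characteristic group is a ketone (C=O on an internal carbon), named with the suffix -one.
Choose the numbering such that numbering from this end puts the carbonyl group at C-3 rather than C-5.
This places the carbonyl at C-3; a chloro group at C-6; a fluoro group at C-7.
Substituent prefixes are cited in alphabetical order (multiplying prefixes like di-/tri- are ignored for ordering).
Putting it together: 6-chloro-7-fluoroheptan-3-one.

6-chloro-7-fluoroheptan-3-one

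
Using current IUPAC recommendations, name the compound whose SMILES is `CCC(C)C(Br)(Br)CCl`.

2,2-dibromo-1-chloro-3-methylpentane

The parent chain contains 5 carbons (pentane).
The numbering direction is chosen so that the substituent locant set {1,2,2,3} is lower than {3,4,4,5} at the first point of difference.
That gives two bromo groups at C-2; a chloro group at C-1; a methyl group at C-3.
Substituent prefixes are cited in alphabetical order (multiplying prefixes like di-/tri- are ignored for ordering).
Assembling the pieces gives 2,2-dibromo-1-chloro-3-methylpentane.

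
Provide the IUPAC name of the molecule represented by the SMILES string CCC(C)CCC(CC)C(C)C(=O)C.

The longest carbon chain that includes the carbonyl has 9 carbons, so the parent hydride is nonane.
The highest-priority functional group is a ketone (C=O on an internal carbon), so the name ends in -one.
The numbering direction is chosen so that numbering from this end puts the carbonyl group at C-2 rather than C-8.
That gives the carbonyl at C-2; an ethyl group at C-4; methyl groups at C-3 and C-7.
Substituent prefixes are cited in alphabetical order (multiplying prefixes like di-/tri- are ignored for ordering).
Putting it together: 4-ethyl-3,7-dimethylnonan-2-one.

4-ethyl-3,7-dimethylnonan-2-one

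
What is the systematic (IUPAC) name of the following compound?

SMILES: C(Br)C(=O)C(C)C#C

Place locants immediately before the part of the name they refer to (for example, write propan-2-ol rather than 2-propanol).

1-bromo-3-methylpent-4-yn-2-one

Counting along the main chain through the carbonyl and the multiple bond gives 5 carbons: the parent is pentane.
The highest-priority functional group is a ketone (C=O on an internal carbon), so the name ends in -one.
There is one C≡C triple bond, indicated by the ending -yne.
Choose the numbering such that numbering from this end puts the carbonyl group at C-2 rather than C-4.
This places the carbonyl at C-2; the triple bond between C-4 and C-5; a bromo group at C-1; a methyl group at C-3.
Substituent prefixes are cited in alphabetical order (multiplying prefixes like di-/tri- are ignored for ordering).
The name is 1-bromo-3-methylpent-4-yn-2-one.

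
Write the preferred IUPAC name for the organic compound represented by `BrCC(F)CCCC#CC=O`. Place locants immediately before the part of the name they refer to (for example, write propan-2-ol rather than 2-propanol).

The longest chain bearing the –CHO group and the multiple bond is 8 carbons long (octane).
The highest-priority functional group is an aldehyde (terminal –CHO), so the name ends in -al.
There is one C≡C triple bond, indicated by the ending -yne.
The numbering direction is chosen so that the aldehyde carbon is C-1 by definition.
This places the triple bond between C-2 and C-3; a bromo group at C-8; a fluoro group at C-7.
Substituent prefixes are cited in alphabetical order (multiplying prefixes like di-/tri- are ignored for ordering).
Putting it together: 8-bromo-7-fluorooct-2-ynal.

8-bromo-7-fluorooct-2-ynal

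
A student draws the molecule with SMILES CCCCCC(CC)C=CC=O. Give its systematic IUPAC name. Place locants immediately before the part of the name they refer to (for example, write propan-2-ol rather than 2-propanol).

Counting along the main chain through the –CHO group and the multiple bond gives 9 carbons: the parent is nonane.
The principal characteristic group is an aldehyde (terminal –CHO), named with the suffix -al.
The chain contains a C=C double bond, so the unsaturation ending is -ene.
The numbering direction is chosen so that the aldehyde carbon is C-1 by definition.
This places the double bond between C-2 and C-3; an ethyl group at C-4.
The name is 4-ethylnon-2-enal.

4-ethylnon-2-enal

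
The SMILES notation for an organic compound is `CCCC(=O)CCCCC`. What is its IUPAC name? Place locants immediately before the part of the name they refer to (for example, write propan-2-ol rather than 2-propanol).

The longest chain bearing the carbonyl is 9 carbons long (nonane).
The principal characteristic group is a ketone (C=O on an internal carbon), named with the suffix -one.
Choose the numbering such that numbering from this end puts the carbonyl group at C-4 rather than C-6.
This places the carbonyl at C-4.
Putting it together: nonan-4-one.

nonan-4-one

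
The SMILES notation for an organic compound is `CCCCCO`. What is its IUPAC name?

pentan-1-ol

Counting along the main chain through the –OH group gives 5 carbons: the parent is pentane.
An alcohol (–OH) is the principal characteristic group, giving the suffix -ol.
Choose the numbering such that numbering from this end puts the hydroxyl group at C-1 rather than C-5.
With this numbering: the hydroxyl at C-1.
The name is pentan-1-ol.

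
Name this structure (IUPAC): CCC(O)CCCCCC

nonan-3-ol

The longest chain bearing the –OH group is 9 carbons long (nonane).
An alcohol (–OH) is the principal characteristic group, giving the suffix -ol.
The numbering direction is chosen so that numbering from this end puts the hydroxyl group at C-3 rather than C-7.
This places the hydroxyl at C-3.
The name is nonan-3-ol.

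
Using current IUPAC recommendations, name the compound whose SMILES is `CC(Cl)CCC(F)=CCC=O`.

The longest carbon chain that includes the –CHO group and the multiple bond has 8 carbons, so the parent hydride is octane.
The principal characteristic group is an aldehyde (terminal –CHO), named with the suffix -al.
A C=C double bond in the chain gives the infix -ene-.
Choose the numbering such that the aldehyde carbon is C-1 by definition.
With this numbering: the double bond between C-3 and C-4; a chloro group at C-7; a fluoro group at C-4.
Prefixes are listed alphabetically: chloro, fluoro.
Assembling the pieces gives 7-chloro-4-fluorooct-3-enal.

7-chloro-4-fluorooct-3-enal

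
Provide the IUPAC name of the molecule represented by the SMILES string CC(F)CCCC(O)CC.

7-fluorooctan-3-ol

The longest carbon chain that includes the –OH group has 8 carbons, so the parent hydride is octane.
The principal characteristic group is an alcohol (–OH), named with the suffix -ol.
The numbering direction is chosen so that numbering from this end puts the hydroxyl group at C-3 rather than C-6.
This places the hydroxyl at C-3; a fluoro group at C-7.
Putting it together: 7-fluorooctan-3-ol.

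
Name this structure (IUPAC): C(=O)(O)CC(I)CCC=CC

3-iodooct-6-enoic acid

Counting along the main chain through the –COOH group and the multiple bond gives 8 carbons: the parent is octane.
A carboxylic acid (terminal –COOH) is the principal characteristic group, giving the suffix -oic acid.
The chain contains a C=C double bond, so the unsaturation ending is -ene.
Choose the numbering such that the carboxylic acid carbon is C-1 by definition.
This places the double bond between C-6 and C-7; an iodo group at C-3.
Assembling the pieces gives 3-iodooct-6-enoic acid.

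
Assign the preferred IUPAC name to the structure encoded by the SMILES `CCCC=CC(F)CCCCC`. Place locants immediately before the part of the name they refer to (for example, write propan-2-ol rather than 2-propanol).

Counting along the main chain through the multiple bond gives 11 carbons: the parent is undecane.
There is one C=C double bond, indicated by the ending -ene.
Choose the numbering such that numbering from this end puts the double bond at C-4 rather than C-7.
With this numbering: the double bond between C-4 and C-5; a fluoro group at C-6.
The name is 6-fluoroundec-4-ene.

6-fluoroundec-4-ene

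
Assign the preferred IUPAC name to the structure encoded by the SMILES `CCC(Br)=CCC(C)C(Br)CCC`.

3,7-dibromo-6-methyldec-3-ene

The longest carbon chain that includes the multiple bond has 10 carbons, so the parent hydride is decane.
There is one C=C double bond, indicated by the ending -ene.
Choose the numbering such that numbering from this end puts the double bond at C-3 rather than C-7.
This places the double bond between C-3 and C-4; bromo groups at C-3 and C-7; a methyl group at C-6.
The substituents are ordered alphabetically, ignoring any di-/tri- multipliers.
The name is 3,7-dibromo-6-methyldec-3-ene.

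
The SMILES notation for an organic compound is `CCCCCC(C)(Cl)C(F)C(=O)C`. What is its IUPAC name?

4-chloro-3-fluoro-4-methylnonan-2-one

Counting along the main chain through the carbonyl gives 9 carbons: the parent is nonane.
The highest-priority functional group is a ketone (C=O on an internal carbon), so the name ends in -one.
Number the chain so that numbering from this end puts the carbonyl group at C-2 rather than C-8.
That gives the carbonyl at C-2; a chloro group at C-4; a fluoro group at C-3; a methyl group at C-4.
The substituents are ordered alphabetically, ignoring any di-/tri- multipliers.
Putting it together: 4-chloro-3-fluoro-4-methylnonan-2-one.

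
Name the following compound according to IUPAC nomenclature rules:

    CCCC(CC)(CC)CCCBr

1-bromo-4,4-diethylheptane

The longest carbon chain is 7 atoms: the parent is heptane.
Choose the numbering such that the substituent locant set {1,4,4} is lower than {4,4,7} at the first point of difference.
This places a bromo group at C-1; two ethyl groups at C-4.
Prefixes are listed alphabetically: bromo, ethyl.
Assembling the pieces gives 1-bromo-4,4-diethylheptane.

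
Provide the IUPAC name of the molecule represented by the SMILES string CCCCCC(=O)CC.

octan-3-one

Counting along the main chain through the carbonyl gives 8 carbons: the parent is octane.
A ketone (C=O on an internal carbon) is the principal characteristic group, giving the suffix -one.
The numbering direction is chosen so that numbering from this end puts the carbonyl group at C-3 rather than C-6.
This places the carbonyl at C-3.
Assembling the pieces gives octan-3-one.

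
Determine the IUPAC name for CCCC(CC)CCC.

The longest carbon chain is 7 atoms: the parent is heptane.
Both numbering directions give the same locant set; either may be used.
This places an ethyl group at C-4.
The name is 4-ethylheptane.

4-ethylheptane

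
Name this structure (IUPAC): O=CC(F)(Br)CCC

2-bromo-2-fluoropentanal

Counting along the main chain through the –CHO group gives 5 carbons: the parent is pentane.
The highest-priority functional group is an aldehyde (terminal –CHO), so the name ends in -al.
Choose the numbering such that the aldehyde carbon is C-1 by definition.
With this numbering: a bromo group at C-2; a fluoro group at C-2.
Substituent prefixes are cited in alphabetical order (multiplying prefixes like di-/tri- are ignored for ordering).
Assembling the pieces gives 2-bromo-2-fluoropentanal.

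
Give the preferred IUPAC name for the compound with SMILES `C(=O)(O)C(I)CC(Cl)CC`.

The longest chain bearing the –COOH group is 6 carbons long (hexane).
The principal characteristic group is a carboxylic acid (terminal –COOH), named with the suffix -oic acid.
The numbering direction is chosen so that the carboxylic acid carbon is C-1 by definition.
That gives a chloro group at C-4; an iodo group at C-2.
The substituents are ordered alphabetically, ignoring any di-/tri- multipliers.
Assembling the pieces gives 4-chloro-2-iodohexanoic acid.

4-chloro-2-iodohexanoic acid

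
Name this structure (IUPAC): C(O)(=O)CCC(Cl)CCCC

The longest carbon chain that includes the –COOH group has 8 carbons, so the parent hydride is octane.
A carboxylic acid (terminal –COOH) is the principal characteristic group, giving the suffix -oic acid.
Choose the numbering such that the carboxylic acid carbon is C-1 by definition.
This places a chloro group at C-4.
The name is 4-chlorooctanoic acid.

4-chlorooctanoic acid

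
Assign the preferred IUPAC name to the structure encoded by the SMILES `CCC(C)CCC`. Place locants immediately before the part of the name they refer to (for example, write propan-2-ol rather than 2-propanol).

The longest carbon chain is 6 atoms: the parent is hexane.
The numbering direction is chosen so that the substituent locant set {3} is lower than {4} at the first point of difference.
With this numbering: a methyl group at C-3.
The name is 3-methylhexane.

3-methylhexane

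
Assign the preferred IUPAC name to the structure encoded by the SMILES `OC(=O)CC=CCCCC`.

Counting along the main chain through the –COOH group and the multiple bond gives 8 carbons: the parent is octane.
The highest-priority functional group is a carboxylic acid (terminal –COOH), so the name ends in -oic acid.
There is one C=C double bond, indicated by the ending -ene.
Number the chain so that the carboxylic acid carbon is C-1 by definition.
With this numbering: the double bond between C-3 and C-4.
The name is oct-3-enoic acid.

oct-3-enoic acid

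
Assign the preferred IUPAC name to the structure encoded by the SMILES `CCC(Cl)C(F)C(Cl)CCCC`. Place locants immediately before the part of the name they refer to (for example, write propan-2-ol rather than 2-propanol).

3,5-dichloro-4-fluorononane

The longest continuous carbon chain has 9 atoms, so the parent hydride is nonane.
Choose the numbering such that the substituent locant set {3,4,5} is lower than {5,6,7} at the first point of difference.
That gives chloro groups at C-3 and C-5; a fluoro group at C-4.
The substituents are ordered alphabetically, ignoring any di-/tri- multipliers.
Assembling the pieces gives 3,5-dichloro-4-fluorononane.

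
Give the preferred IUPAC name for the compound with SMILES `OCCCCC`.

pentan-1-ol

Counting along the main chain through the –OH group gives 5 carbons: the parent is pentane.
An alcohol (–OH) is the principal characteristic group, giving the suffix -ol.
Number the chain so that numbering from this end puts the hydroxyl group at C-1 rather than C-5.
This places the hydroxyl at C-1.
Putting it together: pentan-1-ol.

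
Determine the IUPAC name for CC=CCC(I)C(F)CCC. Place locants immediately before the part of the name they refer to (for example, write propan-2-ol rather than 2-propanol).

The longest chain bearing the multiple bond is 9 carbons long (nonane).
The chain contains a C=C double bond, so the unsaturation ending is -ene.
Choose the numbering such that numbering from this end puts the double bond at C-2 rather than C-7.
That gives the double bond between C-2 and C-3; a fluoro group at C-6; an iodo group at C-5.
The substituents are ordered alphabetically, ignoring any di-/tri- multipliers.
Putting it together: 6-fluoro-5-iodonon-2-ene.

6-fluoro-5-iodonon-2-ene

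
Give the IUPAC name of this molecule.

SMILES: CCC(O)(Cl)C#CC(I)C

3-chloro-6-iodohept-4-yn-3-ol

Counting along the main chain through the –OH group and the multiple bond gives 7 carbons: the parent is heptane.
The highest-priority functional group is an alcohol (–OH), so the name ends in -ol.
There is one C≡C triple bond, indicated by the ending -yne.
Number the chain so that numbering from this end puts the hydroxyl group at C-3 rather than C-5.
This places the hydroxyl at C-3; the triple bond between C-4 and C-5; a chloro group at C-3; an iodo group at C-6.
Prefixes are listed alphabetically: chloro, iodo.
Putting it together: 3-chloro-6-iodohept-4-yn-3-ol.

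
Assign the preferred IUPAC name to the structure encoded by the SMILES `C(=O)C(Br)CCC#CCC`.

The longest chain bearing the –CHO group and the multiple bond is 8 carbons long (octane).
The highest-priority functional group is an aldehyde (terminal –CHO), so the name ends in -al.
A C≡C triple bond in the chain gives the infix -yne-.
Choose the numbering such that the aldehyde carbon is C-1 by definition.
That gives the triple bond between C-5 and C-6; a bromo group at C-2.
The name is 2-bromooct-5-ynal.

2-bromooct-5-ynal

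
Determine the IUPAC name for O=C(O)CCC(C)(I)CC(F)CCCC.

6-fluoro-4-iodo-4-methyldecanoic acid

The longest carbon chain that includes the –COOH group has 10 carbons, so the parent hydride is decane.
A carboxylic acid (terminal –COOH) is the principal characteristic group, giving the suffix -oic acid.
The numbering direction is chosen so that the carboxylic acid carbon is C-1 by definition.
That gives a fluoro group at C-6; an iodo group at C-4; a methyl group at C-4.
Prefixes are listed alphabetically: fluoro, iodo, methyl.
Putting it together: 6-fluoro-4-iodo-4-methyldecanoic acid.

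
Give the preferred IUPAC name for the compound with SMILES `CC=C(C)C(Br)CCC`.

4-bromo-3-methylhept-2-ene

The longest carbon chain that includes the multiple bond has 7 carbons, so the parent hydride is heptane.
The chain contains a C=C double bond, so the unsaturation ending is -ene.
Choose the numbering such that numbering from this end puts the double bond at C-2 rather than C-5.
That gives the double bond between C-2 and C-3; a bromo group at C-4; a methyl group at C-3.
Substituent prefixes are cited in alphabetical order (multiplying prefixes like di-/tri- are ignored for ordering).
Putting it together: 4-bromo-3-methylhept-2-ene.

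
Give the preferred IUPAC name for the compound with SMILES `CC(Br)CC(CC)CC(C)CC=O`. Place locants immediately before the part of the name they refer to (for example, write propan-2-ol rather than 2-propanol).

7-bromo-5-ethyl-3-methyloctanal

The longest chain bearing the –CHO group is 8 carbons long (octane).
The principal characteristic group is an aldehyde (terminal –CHO), named with the suffix -al.
Number the chain so that the aldehyde carbon is C-1 by definition.
With this numbering: a bromo group at C-7; an ethyl group at C-5; a methyl group at C-3.
The substituents are ordered alphabetically, ignoring any di-/tri- multipliers.
The name is 7-bromo-5-ethyl-3-methyloctanal.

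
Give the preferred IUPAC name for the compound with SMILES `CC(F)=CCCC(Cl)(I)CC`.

Counting along the main chain through the multiple bond gives 8 carbons: the parent is octane.
There is one C=C double bond, indicated by the ending -ene.
Choose the numbering such that numbering from this end puts the double bond at C-2 rather than C-6.
With this numbering: the double bond between C-2 and C-3; a chloro group at C-6; a fluoro group at C-2; an iodo group at C-6.
The substituents are ordered alphabetically, ignoring any di-/tri- multipliers.
Putting it together: 6-chloro-2-fluoro-6-iodooct-2-ene.

6-chloro-2-fluoro-6-iodooct-2-ene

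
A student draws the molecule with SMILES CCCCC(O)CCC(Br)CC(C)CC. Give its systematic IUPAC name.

Counting along the main chain through the –OH group gives 12 carbons: the parent is dodecane.
An alcohol (–OH) is the principal characteristic group, giving the suffix -ol.
Number the chain so that numbering from this end puts the hydroxyl group at C-5 rather than C-8.
That gives the hydroxyl at C-5; a bromo group at C-8; a methyl group at C-10.
The substituents are ordered alphabetically, ignoring any di-/tri- multipliers.
Putting it together: 8-bromo-10-methyldodecan-5-ol.

8-bromo-10-methyldodecan-5-ol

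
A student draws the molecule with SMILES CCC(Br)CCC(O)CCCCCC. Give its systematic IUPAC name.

The longest carbon chain that includes the –OH group has 12 carbons, so the parent hydride is dodecane.
The highest-priority functional group is an alcohol (–OH), so the name ends in -ol.
The numbering direction is chosen so that numbering from this end puts the hydroxyl group at C-6 rather than C-7.
This places the hydroxyl at C-6; a bromo group at C-3.
Assembling the pieces gives 3-bromododecan-6-ol.

3-bromododecan-6-ol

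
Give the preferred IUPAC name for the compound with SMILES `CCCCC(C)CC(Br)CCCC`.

The parent chain contains 11 carbons (undecane).
Choose the numbering such that the locant sets are identical either way, so the alphabetically earlier bromo substituent takes the lower locant (5 rather than 7).
This places a bromo group at C-5; a methyl group at C-7.
Prefixes are listed alphabetically: bromo, methyl.
Assembling the pieces gives 5-bromo-7-methylundecane.

5-bromo-7-methylundecane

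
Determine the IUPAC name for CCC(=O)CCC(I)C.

Counting along the main chain through the carbonyl gives 7 carbons: the parent is heptane.
The highest-priority functional group is a ketone (C=O on an internal carbon), so the name ends in -one.
Choose the numbering such that numbering from this end puts the carbonyl group at C-3 rather than C-5.
With this numbering: the carbonyl at C-3; an iodo group at C-6.
Assembling the pieces gives 6-iodoheptan-3-one.

6-iodoheptan-3-one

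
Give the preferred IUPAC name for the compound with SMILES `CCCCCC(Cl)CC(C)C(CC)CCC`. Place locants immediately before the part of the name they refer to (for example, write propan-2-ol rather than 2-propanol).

7-chloro-4-ethyl-5-methyldodecane

The longest carbon chain is 12 atoms: the parent is dodecane.
The numbering direction is chosen so that the substituent locant set {4,5,7} is lower than {6,8,9} at the first point of difference.
This places a chloro group at C-7; an ethyl group at C-4; a methyl group at C-5.
The substituents are ordered alphabetically, ignoring any di-/tri- multipliers.
Putting it together: 7-chloro-4-ethyl-5-methyldodecane.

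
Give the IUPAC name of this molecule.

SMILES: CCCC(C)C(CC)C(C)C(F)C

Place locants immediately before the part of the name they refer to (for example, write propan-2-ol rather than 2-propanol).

4-ethyl-2-fluoro-3,5-dimethyloctane

The longest continuous carbon chain has 8 atoms, so the parent hydride is octane.
Number the chain so that the substituent locant set {2,3,4,5} is lower than {4,5,6,7} at the first point of difference.
That gives an ethyl group at C-4; a fluoro group at C-2; methyl groups at C-3 and C-5.
Prefixes are listed alphabetically: ethyl, fluoro, methyl.
The name is 4-ethyl-2-fluoro-3,5-dimethyloctane.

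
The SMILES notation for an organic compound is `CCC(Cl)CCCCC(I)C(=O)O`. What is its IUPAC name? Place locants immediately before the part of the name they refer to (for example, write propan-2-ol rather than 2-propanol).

The longest carbon chain that includes the –COOH group has 9 carbons, so the parent hydride is nonane.
The highest-priority functional group is a carboxylic acid (terminal –COOH), so the name ends in -oic acid.
Choose the numbering such that the carboxylic acid carbon is C-1 by definition.
This places a chloro group at C-7; an iodo group at C-2.
The substituents are ordered alphabetically, ignoring any di-/tri- multipliers.
The name is 7-chloro-2-iodononanoic acid.

7-chloro-2-iodononanoic acid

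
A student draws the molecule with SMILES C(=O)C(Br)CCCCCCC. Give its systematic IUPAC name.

2-bromononanal

The longest carbon chain that includes the –CHO group has 9 carbons, so the parent hydride is nonane.
An aldehyde (terminal –CHO) is the principal characteristic group, giving the suffix -al.
Number the chain so that the aldehyde carbon is C-1 by definition.
This places a bromo group at C-2.
The name is 2-bromononanal.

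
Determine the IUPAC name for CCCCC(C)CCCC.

5-methylnonane

The parent chain contains 9 carbons (nonane).
Numbering from either end gives identical locants here.
That gives a methyl group at C-5.
Putting it together: 5-methylnonane.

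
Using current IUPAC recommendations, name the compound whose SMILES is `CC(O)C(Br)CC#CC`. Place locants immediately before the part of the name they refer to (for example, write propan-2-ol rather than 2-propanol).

3-bromohept-5-yn-2-ol

The longest carbon chain that includes the –OH group and the multiple bond has 7 carbons, so the parent hydride is heptane.
The highest-priority functional group is an alcohol (–OH), so the name ends in -ol.
The chain contains a C≡C triple bond, so the unsaturation ending is -yne.
Choose the numbering such that numbering from this end puts the hydroxyl group at C-2 rather than C-6.
With this numbering: the hydroxyl at C-2; the triple bond between C-5 and C-6; a bromo group at C-3.
Putting it together: 3-bromohept-5-yn-2-ol.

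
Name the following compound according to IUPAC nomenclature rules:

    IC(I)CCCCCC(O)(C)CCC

Counting along the main chain through the –OH group gives 10 carbons: the parent is decane.
The principal characteristic group is an alcohol (–OH), named with the suffix -ol.
The numbering direction is chosen so that numbering from this end puts the hydroxyl group at C-4 rather than C-7.
With this numbering: the hydroxyl at C-4; two iodo groups at C-10; a methyl group at C-4.
Substituent prefixes are cited in alphabetical order (multiplying prefixes like di-/tri- are ignored for ordering).
Putting it together: 10,10-diiodo-4-methyldecan-4-ol.

10,10-diiodo-4-methyldecan-4-ol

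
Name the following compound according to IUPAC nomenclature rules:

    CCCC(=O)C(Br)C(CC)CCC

5-bromo-6-ethylnonan-4-one

Counting along the main chain through the carbonyl gives 9 carbons: the parent is nonane.
A ketone (C=O on an internal carbon) is the principal characteristic group, giving the suffix -one.
The numbering direction is chosen so that numbering from this end puts the carbonyl group at C-4 rather than C-6.
With this numbering: the carbonyl at C-4; a bromo group at C-5; an ethyl group at C-6.
Prefixes are listed alphabetically: bromo, ethyl.
The name is 5-bromo-6-ethylnonan-4-one.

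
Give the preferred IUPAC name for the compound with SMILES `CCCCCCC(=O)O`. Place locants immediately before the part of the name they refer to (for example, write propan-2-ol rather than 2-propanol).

The longest chain bearing the –COOH group is 7 carbons long (heptane).
The highest-priority functional group is a carboxylic acid (terminal –COOH), so the name ends in -oic acid.
The numbering direction is chosen so that the carboxylic acid carbon is C-1 by definition.
Assembling the pieces gives heptanoic acid.

heptanoic acid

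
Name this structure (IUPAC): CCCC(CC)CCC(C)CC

The parent chain contains 9 carbons (nonane).
The numbering direction is chosen so that the substituent locant set {3,6} is lower than {4,7} at the first point of difference.
That gives an ethyl group at C-6; a methyl group at C-3.
Substituent prefixes are cited in alphabetical order (multiplying prefixes like di-/tri- are ignored for ordering).
Assembling the pieces gives 6-ethyl-3-methylnonane.

6-ethyl-3-methylnonane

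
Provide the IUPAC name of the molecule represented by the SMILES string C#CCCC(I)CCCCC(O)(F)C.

2-fluoro-7-iodoundec-10-yn-2-ol

The longest chain bearing the –OH group and the multiple bond is 11 carbons long (undecane).
The principal characteristic group is an alcohol (–OH), named with the suffix -ol.
There is one C≡C triple bond, indicated by the ending -yne.
The numbering direction is chosen so that numbering from this end puts the hydroxyl group at C-2 rather than C-10.
That gives the hydroxyl at C-2; the triple bond between C-10 and C-11; a fluoro group at C-2; an iodo group at C-7.
Prefixes are listed alphabetically: fluoro, iodo.
The name is 2-fluoro-7-iodoundec-10-yn-2-ol.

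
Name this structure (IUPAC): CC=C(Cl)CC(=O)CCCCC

The longest carbon chain that includes the carbonyl and the multiple bond has 10 carbons, so the parent hydride is decane.
A ketone (C=O on an internal carbon) is the principal characteristic group, giving the suffix -one.
A C=C double bond in the chain gives the infix -ene-.
Number the chain so that numbering from this end puts the carbonyl group at C-5 rather than C-6.
This places the carbonyl at C-5; the double bond between C-2 and C-3; a chloro group at C-3.
Putting it together: 3-chlorodec-2-en-5-one.

3-chlorodec-2-en-5-one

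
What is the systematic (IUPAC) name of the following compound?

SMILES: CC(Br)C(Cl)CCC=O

The longest chain bearing the –CHO group is 6 carbons long (hexane).
The highest-priority functional group is an aldehyde (terminal –CHO), so the name ends in -al.
Choose the numbering such that the aldehyde carbon is C-1 by definition.
That gives a bromo group at C-5; a chloro group at C-4.
The substituents are ordered alphabetically, ignoring any di-/tri- multipliers.
Assembling the pieces gives 5-bromo-4-chlorohexanal.

5-bromo-4-chlorohexanal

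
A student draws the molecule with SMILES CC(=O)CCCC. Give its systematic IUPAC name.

hexan-2-one

Counting along the main chain through the carbonyl gives 6 carbons: the parent is hexane.
The principal characteristic group is a ketone (C=O on an internal carbon), named with the suffix -one.
The numbering direction is chosen so that numbering from this end puts the carbonyl group at C-2 rather than C-5.
That gives the carbonyl at C-2.
The name is hexan-2-one.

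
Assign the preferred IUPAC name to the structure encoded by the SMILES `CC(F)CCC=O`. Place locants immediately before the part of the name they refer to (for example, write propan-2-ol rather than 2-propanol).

4-fluoropentanal

The longest chain bearing the –CHO group is 5 carbons long (pentane).
The highest-priority functional group is an aldehyde (terminal –CHO), so the name ends in -al.
Choose the numbering such that the aldehyde carbon is C-1 by definition.
With this numbering: a fluoro group at C-4.
The name is 4-fluoropentanal.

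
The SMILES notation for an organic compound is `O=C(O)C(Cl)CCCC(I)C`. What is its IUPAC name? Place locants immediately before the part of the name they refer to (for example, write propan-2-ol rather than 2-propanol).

Counting along the main chain through the –COOH group gives 7 carbons: the parent is heptane.
A carboxylic acid (terminal –COOH) is the principal characteristic group, giving the suffix -oic acid.
Number the chain so that the carboxylic acid carbon is C-1 by definition.
This places a chloro group at C-2; an iodo group at C-6.
Prefixes are listed alphabetically: chloro, iodo.
Assembling the pieces gives 2-chloro-6-iodoheptanoic acid.

2-chloro-6-iodoheptanoic acid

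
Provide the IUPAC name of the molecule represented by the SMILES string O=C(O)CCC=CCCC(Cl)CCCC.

8-chlorododec-4-enoic acid

The longest carbon chain that includes the –COOH group and the multiple bond has 12 carbons, so the parent hydride is dodecane.
A carboxylic acid (terminal –COOH) is the principal characteristic group, giving the suffix -oic acid.
The chain contains a C=C double bond, so the unsaturation ending is -ene.
Number the chain so that the carboxylic acid carbon is C-1 by definition.
That gives the double bond between C-4 and C-5; a chloro group at C-8.
Assembling the pieces gives 8-chlorododec-4-enoic acid.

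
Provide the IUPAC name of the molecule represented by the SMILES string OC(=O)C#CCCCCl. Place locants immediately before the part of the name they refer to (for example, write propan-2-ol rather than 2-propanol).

6-chlorohex-2-ynoic acid

The longest carbon chain that includes the –COOH group and the multiple bond has 6 carbons, so the parent hydride is hexane.
The principal characteristic group is a carboxylic acid (terminal –COOH), named with the suffix -oic acid.
The chain contains a C≡C triple bond, so the unsaturation ending is -yne.
Number the chain so that the carboxylic acid carbon is C-1 by definition.
This places the triple bond between C-2 and C-3; a chloro group at C-6.
The name is 6-chlorohex-2-ynoic acid.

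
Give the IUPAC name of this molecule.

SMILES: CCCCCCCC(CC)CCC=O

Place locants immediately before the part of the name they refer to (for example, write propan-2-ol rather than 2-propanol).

The longest chain bearing the –CHO group is 11 carbons long (undecane).
The highest-priority functional group is an aldehyde (terminal –CHO), so the name ends in -al.
The numbering direction is chosen so that the aldehyde carbon is C-1 by definition.
With this numbering: an ethyl group at C-4.
Assembling the pieces gives 4-ethylundecanal.

4-ethylundecanal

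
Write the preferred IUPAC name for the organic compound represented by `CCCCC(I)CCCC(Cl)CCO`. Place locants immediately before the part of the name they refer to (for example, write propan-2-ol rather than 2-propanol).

The longest chain bearing the –OH group is 11 carbons long (undecane).
The principal characteristic group is an alcohol (–OH), named with the suffix -ol.
Choose the numbering such that numbering from this end puts the hydroxyl group at C-1 rather than C-11.
With this numbering: the hydroxyl at C-1; a chloro group at C-3; an iodo group at C-7.
Prefixes are listed alphabetically: chloro, iodo.
The name is 3-chloro-7-iodoundecan-1-ol.

3-chloro-7-iodoundecan-1-ol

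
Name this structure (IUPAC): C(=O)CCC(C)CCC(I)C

The longest chain bearing the –CHO group is 8 carbons long (octane).
The highest-priority functional group is an aldehyde (terminal –CHO), so the name ends in -al.
Choose the numbering such that the aldehyde carbon is C-1 by definition.
This places an iodo group at C-7; a methyl group at C-4.
Prefixes are listed alphabetically: iodo, methyl.
The name is 7-iodo-4-methyloctanal.

7-iodo-4-methyloctanal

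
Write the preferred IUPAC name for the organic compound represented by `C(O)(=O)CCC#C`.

pent-4-ynoic acid

The longest carbon chain that includes the –COOH group and the multiple bond has 5 carbons, so the parent hydride is pentane.
The principal characteristic group is a carboxylic acid (terminal –COOH), named with the suffix -oic acid.
The chain contains a C≡C triple bond, so the unsaturation ending is -yne.
Number the chain so that the carboxylic acid carbon is C-1 by definition.
This places the triple bond between C-4 and C-5.
The name is pent-4-ynoic acid.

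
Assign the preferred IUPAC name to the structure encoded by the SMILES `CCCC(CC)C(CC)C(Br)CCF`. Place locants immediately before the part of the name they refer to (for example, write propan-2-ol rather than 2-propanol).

The longest continuous carbon chain has 8 atoms, so the parent hydride is octane.
Number the chain so that the substituent locant set {1,3,4,5} is lower than {4,5,6,8} at the first point of difference.
That gives a bromo group at C-3; ethyl groups at C-4 and C-5; a fluoro group at C-1.
Prefixes are listed alphabetically: bromo, ethyl, fluoro.
Assembling the pieces gives 3-bromo-4,5-diethyl-1-fluorooctane.

3-bromo-4,5-diethyl-1-fluorooctane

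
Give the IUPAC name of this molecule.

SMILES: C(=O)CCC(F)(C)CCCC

4-fluoro-4-methyloctanal

Counting along the main chain through the –CHO group gives 8 carbons: the parent is octane.
The highest-priority functional group is an aldehyde (terminal –CHO), so the name ends in -al.
Number the chain so that the aldehyde carbon is C-1 by definition.
That gives a fluoro group at C-4; a methyl group at C-4.
The substituents are ordered alphabetically, ignoring any di-/tri- multipliers.
Assembling the pieces gives 4-fluoro-4-methyloctanal.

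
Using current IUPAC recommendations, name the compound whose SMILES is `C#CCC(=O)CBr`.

1-bromopent-4-yn-2-one

The longest carbon chain that includes the carbonyl and the multiple bond has 5 carbons, so the parent hydride is pentane.
The highest-priority functional group is a ketone (C=O on an internal carbon), so the name ends in -one.
There is one C≡C triple bond, indicated by the ending -yne.
Choose the numbering such that numbering from this end puts the carbonyl group at C-2 rather than C-4.
That gives the carbonyl at C-2; the triple bond between C-4 and C-5; a bromo group at C-1.
Putting it together: 1-bromopent-4-yn-2-one.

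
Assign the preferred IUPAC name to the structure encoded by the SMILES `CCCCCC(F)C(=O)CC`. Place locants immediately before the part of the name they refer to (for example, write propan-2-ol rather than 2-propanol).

The longest carbon chain that includes the carbonyl has 9 carbons, so the parent hydride is nonane.
The principal characteristic group is a ketone (C=O on an internal carbon), named with the suffix -one.
The numbering direction is chosen so that numbering from this end puts the carbonyl group at C-3 rather than C-7.
That gives the carbonyl at C-3; a fluoro group at C-4.
Assembling the pieces gives 4-fluorononan-3-one.

4-fluorononan-3-one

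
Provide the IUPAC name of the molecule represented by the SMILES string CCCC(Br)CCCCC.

4-bromononane

The longest carbon chain is 9 atoms: the parent is nonane.
The numbering direction is chosen so that the substituent locant set {4} is lower than {6} at the first point of difference.
That gives a bromo group at C-4.
Putting it together: 4-bromononane.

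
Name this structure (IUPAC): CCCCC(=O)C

Counting along the main chain through the carbonyl gives 6 carbons: the parent is hexane.
A ketone (C=O on an internal carbon) is the principal characteristic group, giving the suffix -one.
Number the chain so that numbering from this end puts the carbonyl group at C-2 rather than C-5.
This places the carbonyl at C-2.
Putting it together: hexan-2-one.

hexan-2-one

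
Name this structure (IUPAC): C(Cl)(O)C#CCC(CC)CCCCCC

1-chloro-5-ethylundec-2-yn-1-ol

The longest chain bearing the –OH group and the multiple bond is 11 carbons long (undecane).
The highest-priority functional group is an alcohol (–OH), so the name ends in -ol.
There is one C≡C triple bond, indicated by the ending -yne.
Choose the numbering such that numbering from this end puts the hydroxyl group at C-1 rather than C-11.
With this numbering: the hydroxyl at C-1; the triple bond between C-2 and C-3; a chloro group at C-1; an ethyl group at C-5.
Prefixes are listed alphabetically: chloro, ethyl.
Putting it together: 1-chloro-5-ethylundec-2-yn-1-ol.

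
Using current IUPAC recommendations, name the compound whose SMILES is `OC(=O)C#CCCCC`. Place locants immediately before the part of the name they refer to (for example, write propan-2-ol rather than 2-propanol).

The longest chain bearing the –COOH group and the multiple bond is 7 carbons long (heptane).
The highest-priority functional group is a carboxylic acid (terminal –COOH), so the name ends in -oic acid.
A C≡C triple bond in the chain gives the infix -yne-.
Choose the numbering such that the carboxylic acid carbon is C-1 by definition.
That gives the triple bond between C-2 and C-3.
The name is hept-2-ynoic acid.

hept-2-ynoic acid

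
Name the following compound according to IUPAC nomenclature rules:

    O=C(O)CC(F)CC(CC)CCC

Counting along the main chain through the –COOH group gives 8 carbons: the parent is octane.
The highest-priority functional group is a carboxylic acid (terminal –COOH), so the name ends in -oic acid.
Choose the numbering such that the carboxylic acid carbon is C-1 by definition.
That gives an ethyl group at C-5; a fluoro group at C-3.
The substituents are ordered alphabetically, ignoring any di-/tri- multipliers.
Assembling the pieces gives 5-ethyl-3-fluorooctanoic acid.

5-ethyl-3-fluorooctanoic acid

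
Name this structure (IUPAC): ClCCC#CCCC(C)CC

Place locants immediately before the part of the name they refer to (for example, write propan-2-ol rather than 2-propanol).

1-chloro-7-methylnon-3-yne

The longest carbon chain that includes the multiple bond has 9 carbons, so the parent hydride is nonane.
A C≡C triple bond in the chain gives the infix -yne-.
Choose the numbering such that numbering from this end puts the triple bond at C-3 rather than C-6.
This places the triple bond between C-3 and C-4; a chloro group at C-1; a methyl group at C-7.
The substituents are ordered alphabetically, ignoring any di-/tri- multipliers.
Putting it together: 1-chloro-7-methylnon-3-yne.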